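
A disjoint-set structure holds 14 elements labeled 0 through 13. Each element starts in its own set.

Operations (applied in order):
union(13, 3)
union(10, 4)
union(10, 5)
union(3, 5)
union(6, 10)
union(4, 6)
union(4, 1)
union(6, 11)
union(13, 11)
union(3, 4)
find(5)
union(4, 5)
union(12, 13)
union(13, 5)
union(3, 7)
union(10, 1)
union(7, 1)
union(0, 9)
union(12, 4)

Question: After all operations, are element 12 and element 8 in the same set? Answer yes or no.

Answer: no

Derivation:
Step 1: union(13, 3) -> merged; set of 13 now {3, 13}
Step 2: union(10, 4) -> merged; set of 10 now {4, 10}
Step 3: union(10, 5) -> merged; set of 10 now {4, 5, 10}
Step 4: union(3, 5) -> merged; set of 3 now {3, 4, 5, 10, 13}
Step 5: union(6, 10) -> merged; set of 6 now {3, 4, 5, 6, 10, 13}
Step 6: union(4, 6) -> already same set; set of 4 now {3, 4, 5, 6, 10, 13}
Step 7: union(4, 1) -> merged; set of 4 now {1, 3, 4, 5, 6, 10, 13}
Step 8: union(6, 11) -> merged; set of 6 now {1, 3, 4, 5, 6, 10, 11, 13}
Step 9: union(13, 11) -> already same set; set of 13 now {1, 3, 4, 5, 6, 10, 11, 13}
Step 10: union(3, 4) -> already same set; set of 3 now {1, 3, 4, 5, 6, 10, 11, 13}
Step 11: find(5) -> no change; set of 5 is {1, 3, 4, 5, 6, 10, 11, 13}
Step 12: union(4, 5) -> already same set; set of 4 now {1, 3, 4, 5, 6, 10, 11, 13}
Step 13: union(12, 13) -> merged; set of 12 now {1, 3, 4, 5, 6, 10, 11, 12, 13}
Step 14: union(13, 5) -> already same set; set of 13 now {1, 3, 4, 5, 6, 10, 11, 12, 13}
Step 15: union(3, 7) -> merged; set of 3 now {1, 3, 4, 5, 6, 7, 10, 11, 12, 13}
Step 16: union(10, 1) -> already same set; set of 10 now {1, 3, 4, 5, 6, 7, 10, 11, 12, 13}
Step 17: union(7, 1) -> already same set; set of 7 now {1, 3, 4, 5, 6, 7, 10, 11, 12, 13}
Step 18: union(0, 9) -> merged; set of 0 now {0, 9}
Step 19: union(12, 4) -> already same set; set of 12 now {1, 3, 4, 5, 6, 7, 10, 11, 12, 13}
Set of 12: {1, 3, 4, 5, 6, 7, 10, 11, 12, 13}; 8 is not a member.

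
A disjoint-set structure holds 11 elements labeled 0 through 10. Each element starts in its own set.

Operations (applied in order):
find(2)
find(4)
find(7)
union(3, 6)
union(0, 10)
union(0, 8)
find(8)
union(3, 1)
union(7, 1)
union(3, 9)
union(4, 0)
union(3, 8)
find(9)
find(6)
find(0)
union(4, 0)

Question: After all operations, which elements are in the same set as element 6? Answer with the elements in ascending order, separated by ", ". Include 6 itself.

Step 1: find(2) -> no change; set of 2 is {2}
Step 2: find(4) -> no change; set of 4 is {4}
Step 3: find(7) -> no change; set of 7 is {7}
Step 4: union(3, 6) -> merged; set of 3 now {3, 6}
Step 5: union(0, 10) -> merged; set of 0 now {0, 10}
Step 6: union(0, 8) -> merged; set of 0 now {0, 8, 10}
Step 7: find(8) -> no change; set of 8 is {0, 8, 10}
Step 8: union(3, 1) -> merged; set of 3 now {1, 3, 6}
Step 9: union(7, 1) -> merged; set of 7 now {1, 3, 6, 7}
Step 10: union(3, 9) -> merged; set of 3 now {1, 3, 6, 7, 9}
Step 11: union(4, 0) -> merged; set of 4 now {0, 4, 8, 10}
Step 12: union(3, 8) -> merged; set of 3 now {0, 1, 3, 4, 6, 7, 8, 9, 10}
Step 13: find(9) -> no change; set of 9 is {0, 1, 3, 4, 6, 7, 8, 9, 10}
Step 14: find(6) -> no change; set of 6 is {0, 1, 3, 4, 6, 7, 8, 9, 10}
Step 15: find(0) -> no change; set of 0 is {0, 1, 3, 4, 6, 7, 8, 9, 10}
Step 16: union(4, 0) -> already same set; set of 4 now {0, 1, 3, 4, 6, 7, 8, 9, 10}
Component of 6: {0, 1, 3, 4, 6, 7, 8, 9, 10}

Answer: 0, 1, 3, 4, 6, 7, 8, 9, 10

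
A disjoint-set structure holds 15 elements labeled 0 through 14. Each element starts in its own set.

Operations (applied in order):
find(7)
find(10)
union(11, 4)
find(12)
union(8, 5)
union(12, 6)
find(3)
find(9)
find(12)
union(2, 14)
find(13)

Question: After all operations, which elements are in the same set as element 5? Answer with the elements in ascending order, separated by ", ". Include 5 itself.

Answer: 5, 8

Derivation:
Step 1: find(7) -> no change; set of 7 is {7}
Step 2: find(10) -> no change; set of 10 is {10}
Step 3: union(11, 4) -> merged; set of 11 now {4, 11}
Step 4: find(12) -> no change; set of 12 is {12}
Step 5: union(8, 5) -> merged; set of 8 now {5, 8}
Step 6: union(12, 6) -> merged; set of 12 now {6, 12}
Step 7: find(3) -> no change; set of 3 is {3}
Step 8: find(9) -> no change; set of 9 is {9}
Step 9: find(12) -> no change; set of 12 is {6, 12}
Step 10: union(2, 14) -> merged; set of 2 now {2, 14}
Step 11: find(13) -> no change; set of 13 is {13}
Component of 5: {5, 8}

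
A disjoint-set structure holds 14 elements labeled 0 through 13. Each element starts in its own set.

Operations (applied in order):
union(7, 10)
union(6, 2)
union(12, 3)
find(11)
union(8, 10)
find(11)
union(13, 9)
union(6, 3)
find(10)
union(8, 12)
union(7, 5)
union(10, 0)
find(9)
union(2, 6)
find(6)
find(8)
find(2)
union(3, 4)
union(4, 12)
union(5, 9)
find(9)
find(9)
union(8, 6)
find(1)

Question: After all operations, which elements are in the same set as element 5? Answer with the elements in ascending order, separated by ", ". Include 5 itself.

Step 1: union(7, 10) -> merged; set of 7 now {7, 10}
Step 2: union(6, 2) -> merged; set of 6 now {2, 6}
Step 3: union(12, 3) -> merged; set of 12 now {3, 12}
Step 4: find(11) -> no change; set of 11 is {11}
Step 5: union(8, 10) -> merged; set of 8 now {7, 8, 10}
Step 6: find(11) -> no change; set of 11 is {11}
Step 7: union(13, 9) -> merged; set of 13 now {9, 13}
Step 8: union(6, 3) -> merged; set of 6 now {2, 3, 6, 12}
Step 9: find(10) -> no change; set of 10 is {7, 8, 10}
Step 10: union(8, 12) -> merged; set of 8 now {2, 3, 6, 7, 8, 10, 12}
Step 11: union(7, 5) -> merged; set of 7 now {2, 3, 5, 6, 7, 8, 10, 12}
Step 12: union(10, 0) -> merged; set of 10 now {0, 2, 3, 5, 6, 7, 8, 10, 12}
Step 13: find(9) -> no change; set of 9 is {9, 13}
Step 14: union(2, 6) -> already same set; set of 2 now {0, 2, 3, 5, 6, 7, 8, 10, 12}
Step 15: find(6) -> no change; set of 6 is {0, 2, 3, 5, 6, 7, 8, 10, 12}
Step 16: find(8) -> no change; set of 8 is {0, 2, 3, 5, 6, 7, 8, 10, 12}
Step 17: find(2) -> no change; set of 2 is {0, 2, 3, 5, 6, 7, 8, 10, 12}
Step 18: union(3, 4) -> merged; set of 3 now {0, 2, 3, 4, 5, 6, 7, 8, 10, 12}
Step 19: union(4, 12) -> already same set; set of 4 now {0, 2, 3, 4, 5, 6, 7, 8, 10, 12}
Step 20: union(5, 9) -> merged; set of 5 now {0, 2, 3, 4, 5, 6, 7, 8, 9, 10, 12, 13}
Step 21: find(9) -> no change; set of 9 is {0, 2, 3, 4, 5, 6, 7, 8, 9, 10, 12, 13}
Step 22: find(9) -> no change; set of 9 is {0, 2, 3, 4, 5, 6, 7, 8, 9, 10, 12, 13}
Step 23: union(8, 6) -> already same set; set of 8 now {0, 2, 3, 4, 5, 6, 7, 8, 9, 10, 12, 13}
Step 24: find(1) -> no change; set of 1 is {1}
Component of 5: {0, 2, 3, 4, 5, 6, 7, 8, 9, 10, 12, 13}

Answer: 0, 2, 3, 4, 5, 6, 7, 8, 9, 10, 12, 13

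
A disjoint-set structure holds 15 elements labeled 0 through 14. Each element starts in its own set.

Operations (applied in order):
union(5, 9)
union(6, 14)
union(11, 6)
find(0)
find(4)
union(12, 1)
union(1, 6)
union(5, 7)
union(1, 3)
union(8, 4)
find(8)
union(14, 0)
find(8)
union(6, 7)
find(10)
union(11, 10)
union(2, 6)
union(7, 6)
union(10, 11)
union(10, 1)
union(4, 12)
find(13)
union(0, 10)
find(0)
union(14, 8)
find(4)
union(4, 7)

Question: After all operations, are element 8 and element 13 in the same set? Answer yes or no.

Answer: no

Derivation:
Step 1: union(5, 9) -> merged; set of 5 now {5, 9}
Step 2: union(6, 14) -> merged; set of 6 now {6, 14}
Step 3: union(11, 6) -> merged; set of 11 now {6, 11, 14}
Step 4: find(0) -> no change; set of 0 is {0}
Step 5: find(4) -> no change; set of 4 is {4}
Step 6: union(12, 1) -> merged; set of 12 now {1, 12}
Step 7: union(1, 6) -> merged; set of 1 now {1, 6, 11, 12, 14}
Step 8: union(5, 7) -> merged; set of 5 now {5, 7, 9}
Step 9: union(1, 3) -> merged; set of 1 now {1, 3, 6, 11, 12, 14}
Step 10: union(8, 4) -> merged; set of 8 now {4, 8}
Step 11: find(8) -> no change; set of 8 is {4, 8}
Step 12: union(14, 0) -> merged; set of 14 now {0, 1, 3, 6, 11, 12, 14}
Step 13: find(8) -> no change; set of 8 is {4, 8}
Step 14: union(6, 7) -> merged; set of 6 now {0, 1, 3, 5, 6, 7, 9, 11, 12, 14}
Step 15: find(10) -> no change; set of 10 is {10}
Step 16: union(11, 10) -> merged; set of 11 now {0, 1, 3, 5, 6, 7, 9, 10, 11, 12, 14}
Step 17: union(2, 6) -> merged; set of 2 now {0, 1, 2, 3, 5, 6, 7, 9, 10, 11, 12, 14}
Step 18: union(7, 6) -> already same set; set of 7 now {0, 1, 2, 3, 5, 6, 7, 9, 10, 11, 12, 14}
Step 19: union(10, 11) -> already same set; set of 10 now {0, 1, 2, 3, 5, 6, 7, 9, 10, 11, 12, 14}
Step 20: union(10, 1) -> already same set; set of 10 now {0, 1, 2, 3, 5, 6, 7, 9, 10, 11, 12, 14}
Step 21: union(4, 12) -> merged; set of 4 now {0, 1, 2, 3, 4, 5, 6, 7, 8, 9, 10, 11, 12, 14}
Step 22: find(13) -> no change; set of 13 is {13}
Step 23: union(0, 10) -> already same set; set of 0 now {0, 1, 2, 3, 4, 5, 6, 7, 8, 9, 10, 11, 12, 14}
Step 24: find(0) -> no change; set of 0 is {0, 1, 2, 3, 4, 5, 6, 7, 8, 9, 10, 11, 12, 14}
Step 25: union(14, 8) -> already same set; set of 14 now {0, 1, 2, 3, 4, 5, 6, 7, 8, 9, 10, 11, 12, 14}
Step 26: find(4) -> no change; set of 4 is {0, 1, 2, 3, 4, 5, 6, 7, 8, 9, 10, 11, 12, 14}
Step 27: union(4, 7) -> already same set; set of 4 now {0, 1, 2, 3, 4, 5, 6, 7, 8, 9, 10, 11, 12, 14}
Set of 8: {0, 1, 2, 3, 4, 5, 6, 7, 8, 9, 10, 11, 12, 14}; 13 is not a member.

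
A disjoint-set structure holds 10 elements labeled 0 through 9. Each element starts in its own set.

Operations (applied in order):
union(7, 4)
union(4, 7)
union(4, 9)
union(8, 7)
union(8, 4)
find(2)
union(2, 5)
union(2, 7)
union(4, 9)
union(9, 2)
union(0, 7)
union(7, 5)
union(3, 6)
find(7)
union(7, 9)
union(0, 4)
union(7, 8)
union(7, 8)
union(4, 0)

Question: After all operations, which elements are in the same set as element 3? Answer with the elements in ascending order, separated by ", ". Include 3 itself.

Answer: 3, 6

Derivation:
Step 1: union(7, 4) -> merged; set of 7 now {4, 7}
Step 2: union(4, 7) -> already same set; set of 4 now {4, 7}
Step 3: union(4, 9) -> merged; set of 4 now {4, 7, 9}
Step 4: union(8, 7) -> merged; set of 8 now {4, 7, 8, 9}
Step 5: union(8, 4) -> already same set; set of 8 now {4, 7, 8, 9}
Step 6: find(2) -> no change; set of 2 is {2}
Step 7: union(2, 5) -> merged; set of 2 now {2, 5}
Step 8: union(2, 7) -> merged; set of 2 now {2, 4, 5, 7, 8, 9}
Step 9: union(4, 9) -> already same set; set of 4 now {2, 4, 5, 7, 8, 9}
Step 10: union(9, 2) -> already same set; set of 9 now {2, 4, 5, 7, 8, 9}
Step 11: union(0, 7) -> merged; set of 0 now {0, 2, 4, 5, 7, 8, 9}
Step 12: union(7, 5) -> already same set; set of 7 now {0, 2, 4, 5, 7, 8, 9}
Step 13: union(3, 6) -> merged; set of 3 now {3, 6}
Step 14: find(7) -> no change; set of 7 is {0, 2, 4, 5, 7, 8, 9}
Step 15: union(7, 9) -> already same set; set of 7 now {0, 2, 4, 5, 7, 8, 9}
Step 16: union(0, 4) -> already same set; set of 0 now {0, 2, 4, 5, 7, 8, 9}
Step 17: union(7, 8) -> already same set; set of 7 now {0, 2, 4, 5, 7, 8, 9}
Step 18: union(7, 8) -> already same set; set of 7 now {0, 2, 4, 5, 7, 8, 9}
Step 19: union(4, 0) -> already same set; set of 4 now {0, 2, 4, 5, 7, 8, 9}
Component of 3: {3, 6}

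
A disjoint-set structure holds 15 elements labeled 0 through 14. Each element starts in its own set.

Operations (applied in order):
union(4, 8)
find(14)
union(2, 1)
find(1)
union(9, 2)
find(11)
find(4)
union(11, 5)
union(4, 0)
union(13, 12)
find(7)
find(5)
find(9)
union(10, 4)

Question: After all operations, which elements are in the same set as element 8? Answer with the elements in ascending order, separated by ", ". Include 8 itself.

Step 1: union(4, 8) -> merged; set of 4 now {4, 8}
Step 2: find(14) -> no change; set of 14 is {14}
Step 3: union(2, 1) -> merged; set of 2 now {1, 2}
Step 4: find(1) -> no change; set of 1 is {1, 2}
Step 5: union(9, 2) -> merged; set of 9 now {1, 2, 9}
Step 6: find(11) -> no change; set of 11 is {11}
Step 7: find(4) -> no change; set of 4 is {4, 8}
Step 8: union(11, 5) -> merged; set of 11 now {5, 11}
Step 9: union(4, 0) -> merged; set of 4 now {0, 4, 8}
Step 10: union(13, 12) -> merged; set of 13 now {12, 13}
Step 11: find(7) -> no change; set of 7 is {7}
Step 12: find(5) -> no change; set of 5 is {5, 11}
Step 13: find(9) -> no change; set of 9 is {1, 2, 9}
Step 14: union(10, 4) -> merged; set of 10 now {0, 4, 8, 10}
Component of 8: {0, 4, 8, 10}

Answer: 0, 4, 8, 10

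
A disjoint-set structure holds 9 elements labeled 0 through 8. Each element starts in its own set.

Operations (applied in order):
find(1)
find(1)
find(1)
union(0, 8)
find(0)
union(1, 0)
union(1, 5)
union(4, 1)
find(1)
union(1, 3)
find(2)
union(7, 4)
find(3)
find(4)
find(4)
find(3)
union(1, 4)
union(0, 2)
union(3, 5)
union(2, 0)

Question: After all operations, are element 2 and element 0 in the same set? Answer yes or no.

Answer: yes

Derivation:
Step 1: find(1) -> no change; set of 1 is {1}
Step 2: find(1) -> no change; set of 1 is {1}
Step 3: find(1) -> no change; set of 1 is {1}
Step 4: union(0, 8) -> merged; set of 0 now {0, 8}
Step 5: find(0) -> no change; set of 0 is {0, 8}
Step 6: union(1, 0) -> merged; set of 1 now {0, 1, 8}
Step 7: union(1, 5) -> merged; set of 1 now {0, 1, 5, 8}
Step 8: union(4, 1) -> merged; set of 4 now {0, 1, 4, 5, 8}
Step 9: find(1) -> no change; set of 1 is {0, 1, 4, 5, 8}
Step 10: union(1, 3) -> merged; set of 1 now {0, 1, 3, 4, 5, 8}
Step 11: find(2) -> no change; set of 2 is {2}
Step 12: union(7, 4) -> merged; set of 7 now {0, 1, 3, 4, 5, 7, 8}
Step 13: find(3) -> no change; set of 3 is {0, 1, 3, 4, 5, 7, 8}
Step 14: find(4) -> no change; set of 4 is {0, 1, 3, 4, 5, 7, 8}
Step 15: find(4) -> no change; set of 4 is {0, 1, 3, 4, 5, 7, 8}
Step 16: find(3) -> no change; set of 3 is {0, 1, 3, 4, 5, 7, 8}
Step 17: union(1, 4) -> already same set; set of 1 now {0, 1, 3, 4, 5, 7, 8}
Step 18: union(0, 2) -> merged; set of 0 now {0, 1, 2, 3, 4, 5, 7, 8}
Step 19: union(3, 5) -> already same set; set of 3 now {0, 1, 2, 3, 4, 5, 7, 8}
Step 20: union(2, 0) -> already same set; set of 2 now {0, 1, 2, 3, 4, 5, 7, 8}
Set of 2: {0, 1, 2, 3, 4, 5, 7, 8}; 0 is a member.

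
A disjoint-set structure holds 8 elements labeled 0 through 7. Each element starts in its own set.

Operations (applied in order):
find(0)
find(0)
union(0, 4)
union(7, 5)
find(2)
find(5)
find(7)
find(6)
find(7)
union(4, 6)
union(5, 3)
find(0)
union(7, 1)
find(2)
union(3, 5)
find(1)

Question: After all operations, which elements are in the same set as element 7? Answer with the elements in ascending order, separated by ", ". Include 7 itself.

Step 1: find(0) -> no change; set of 0 is {0}
Step 2: find(0) -> no change; set of 0 is {0}
Step 3: union(0, 4) -> merged; set of 0 now {0, 4}
Step 4: union(7, 5) -> merged; set of 7 now {5, 7}
Step 5: find(2) -> no change; set of 2 is {2}
Step 6: find(5) -> no change; set of 5 is {5, 7}
Step 7: find(7) -> no change; set of 7 is {5, 7}
Step 8: find(6) -> no change; set of 6 is {6}
Step 9: find(7) -> no change; set of 7 is {5, 7}
Step 10: union(4, 6) -> merged; set of 4 now {0, 4, 6}
Step 11: union(5, 3) -> merged; set of 5 now {3, 5, 7}
Step 12: find(0) -> no change; set of 0 is {0, 4, 6}
Step 13: union(7, 1) -> merged; set of 7 now {1, 3, 5, 7}
Step 14: find(2) -> no change; set of 2 is {2}
Step 15: union(3, 5) -> already same set; set of 3 now {1, 3, 5, 7}
Step 16: find(1) -> no change; set of 1 is {1, 3, 5, 7}
Component of 7: {1, 3, 5, 7}

Answer: 1, 3, 5, 7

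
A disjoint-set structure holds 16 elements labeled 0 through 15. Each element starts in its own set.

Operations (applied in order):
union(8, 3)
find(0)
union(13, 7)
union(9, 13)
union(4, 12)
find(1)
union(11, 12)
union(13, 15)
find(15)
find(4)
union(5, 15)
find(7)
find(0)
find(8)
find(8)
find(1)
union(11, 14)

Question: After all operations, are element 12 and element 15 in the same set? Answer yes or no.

Answer: no

Derivation:
Step 1: union(8, 3) -> merged; set of 8 now {3, 8}
Step 2: find(0) -> no change; set of 0 is {0}
Step 3: union(13, 7) -> merged; set of 13 now {7, 13}
Step 4: union(9, 13) -> merged; set of 9 now {7, 9, 13}
Step 5: union(4, 12) -> merged; set of 4 now {4, 12}
Step 6: find(1) -> no change; set of 1 is {1}
Step 7: union(11, 12) -> merged; set of 11 now {4, 11, 12}
Step 8: union(13, 15) -> merged; set of 13 now {7, 9, 13, 15}
Step 9: find(15) -> no change; set of 15 is {7, 9, 13, 15}
Step 10: find(4) -> no change; set of 4 is {4, 11, 12}
Step 11: union(5, 15) -> merged; set of 5 now {5, 7, 9, 13, 15}
Step 12: find(7) -> no change; set of 7 is {5, 7, 9, 13, 15}
Step 13: find(0) -> no change; set of 0 is {0}
Step 14: find(8) -> no change; set of 8 is {3, 8}
Step 15: find(8) -> no change; set of 8 is {3, 8}
Step 16: find(1) -> no change; set of 1 is {1}
Step 17: union(11, 14) -> merged; set of 11 now {4, 11, 12, 14}
Set of 12: {4, 11, 12, 14}; 15 is not a member.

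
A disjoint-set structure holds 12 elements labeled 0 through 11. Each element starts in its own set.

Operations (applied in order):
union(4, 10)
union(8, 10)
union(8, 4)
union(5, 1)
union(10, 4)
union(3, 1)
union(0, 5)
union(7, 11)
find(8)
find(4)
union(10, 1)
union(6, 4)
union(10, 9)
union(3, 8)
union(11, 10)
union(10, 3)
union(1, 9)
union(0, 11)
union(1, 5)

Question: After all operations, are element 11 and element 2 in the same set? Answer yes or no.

Answer: no

Derivation:
Step 1: union(4, 10) -> merged; set of 4 now {4, 10}
Step 2: union(8, 10) -> merged; set of 8 now {4, 8, 10}
Step 3: union(8, 4) -> already same set; set of 8 now {4, 8, 10}
Step 4: union(5, 1) -> merged; set of 5 now {1, 5}
Step 5: union(10, 4) -> already same set; set of 10 now {4, 8, 10}
Step 6: union(3, 1) -> merged; set of 3 now {1, 3, 5}
Step 7: union(0, 5) -> merged; set of 0 now {0, 1, 3, 5}
Step 8: union(7, 11) -> merged; set of 7 now {7, 11}
Step 9: find(8) -> no change; set of 8 is {4, 8, 10}
Step 10: find(4) -> no change; set of 4 is {4, 8, 10}
Step 11: union(10, 1) -> merged; set of 10 now {0, 1, 3, 4, 5, 8, 10}
Step 12: union(6, 4) -> merged; set of 6 now {0, 1, 3, 4, 5, 6, 8, 10}
Step 13: union(10, 9) -> merged; set of 10 now {0, 1, 3, 4, 5, 6, 8, 9, 10}
Step 14: union(3, 8) -> already same set; set of 3 now {0, 1, 3, 4, 5, 6, 8, 9, 10}
Step 15: union(11, 10) -> merged; set of 11 now {0, 1, 3, 4, 5, 6, 7, 8, 9, 10, 11}
Step 16: union(10, 3) -> already same set; set of 10 now {0, 1, 3, 4, 5, 6, 7, 8, 9, 10, 11}
Step 17: union(1, 9) -> already same set; set of 1 now {0, 1, 3, 4, 5, 6, 7, 8, 9, 10, 11}
Step 18: union(0, 11) -> already same set; set of 0 now {0, 1, 3, 4, 5, 6, 7, 8, 9, 10, 11}
Step 19: union(1, 5) -> already same set; set of 1 now {0, 1, 3, 4, 5, 6, 7, 8, 9, 10, 11}
Set of 11: {0, 1, 3, 4, 5, 6, 7, 8, 9, 10, 11}; 2 is not a member.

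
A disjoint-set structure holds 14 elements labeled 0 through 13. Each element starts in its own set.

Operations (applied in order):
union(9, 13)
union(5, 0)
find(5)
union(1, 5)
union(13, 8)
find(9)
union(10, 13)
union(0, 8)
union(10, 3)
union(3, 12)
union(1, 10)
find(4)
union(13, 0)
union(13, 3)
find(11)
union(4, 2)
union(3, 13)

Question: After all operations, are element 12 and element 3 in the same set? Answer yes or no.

Answer: yes

Derivation:
Step 1: union(9, 13) -> merged; set of 9 now {9, 13}
Step 2: union(5, 0) -> merged; set of 5 now {0, 5}
Step 3: find(5) -> no change; set of 5 is {0, 5}
Step 4: union(1, 5) -> merged; set of 1 now {0, 1, 5}
Step 5: union(13, 8) -> merged; set of 13 now {8, 9, 13}
Step 6: find(9) -> no change; set of 9 is {8, 9, 13}
Step 7: union(10, 13) -> merged; set of 10 now {8, 9, 10, 13}
Step 8: union(0, 8) -> merged; set of 0 now {0, 1, 5, 8, 9, 10, 13}
Step 9: union(10, 3) -> merged; set of 10 now {0, 1, 3, 5, 8, 9, 10, 13}
Step 10: union(3, 12) -> merged; set of 3 now {0, 1, 3, 5, 8, 9, 10, 12, 13}
Step 11: union(1, 10) -> already same set; set of 1 now {0, 1, 3, 5, 8, 9, 10, 12, 13}
Step 12: find(4) -> no change; set of 4 is {4}
Step 13: union(13, 0) -> already same set; set of 13 now {0, 1, 3, 5, 8, 9, 10, 12, 13}
Step 14: union(13, 3) -> already same set; set of 13 now {0, 1, 3, 5, 8, 9, 10, 12, 13}
Step 15: find(11) -> no change; set of 11 is {11}
Step 16: union(4, 2) -> merged; set of 4 now {2, 4}
Step 17: union(3, 13) -> already same set; set of 3 now {0, 1, 3, 5, 8, 9, 10, 12, 13}
Set of 12: {0, 1, 3, 5, 8, 9, 10, 12, 13}; 3 is a member.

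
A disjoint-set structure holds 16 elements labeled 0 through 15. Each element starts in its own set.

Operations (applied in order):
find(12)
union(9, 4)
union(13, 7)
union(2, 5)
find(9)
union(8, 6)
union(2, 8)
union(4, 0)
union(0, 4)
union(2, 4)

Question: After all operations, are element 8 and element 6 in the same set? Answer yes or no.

Step 1: find(12) -> no change; set of 12 is {12}
Step 2: union(9, 4) -> merged; set of 9 now {4, 9}
Step 3: union(13, 7) -> merged; set of 13 now {7, 13}
Step 4: union(2, 5) -> merged; set of 2 now {2, 5}
Step 5: find(9) -> no change; set of 9 is {4, 9}
Step 6: union(8, 6) -> merged; set of 8 now {6, 8}
Step 7: union(2, 8) -> merged; set of 2 now {2, 5, 6, 8}
Step 8: union(4, 0) -> merged; set of 4 now {0, 4, 9}
Step 9: union(0, 4) -> already same set; set of 0 now {0, 4, 9}
Step 10: union(2, 4) -> merged; set of 2 now {0, 2, 4, 5, 6, 8, 9}
Set of 8: {0, 2, 4, 5, 6, 8, 9}; 6 is a member.

Answer: yes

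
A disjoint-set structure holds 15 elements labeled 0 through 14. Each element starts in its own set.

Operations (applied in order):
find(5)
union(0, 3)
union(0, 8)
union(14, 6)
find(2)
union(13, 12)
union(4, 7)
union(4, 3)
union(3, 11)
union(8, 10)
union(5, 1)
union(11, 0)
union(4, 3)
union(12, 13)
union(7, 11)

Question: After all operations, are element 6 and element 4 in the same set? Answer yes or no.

Answer: no

Derivation:
Step 1: find(5) -> no change; set of 5 is {5}
Step 2: union(0, 3) -> merged; set of 0 now {0, 3}
Step 3: union(0, 8) -> merged; set of 0 now {0, 3, 8}
Step 4: union(14, 6) -> merged; set of 14 now {6, 14}
Step 5: find(2) -> no change; set of 2 is {2}
Step 6: union(13, 12) -> merged; set of 13 now {12, 13}
Step 7: union(4, 7) -> merged; set of 4 now {4, 7}
Step 8: union(4, 3) -> merged; set of 4 now {0, 3, 4, 7, 8}
Step 9: union(3, 11) -> merged; set of 3 now {0, 3, 4, 7, 8, 11}
Step 10: union(8, 10) -> merged; set of 8 now {0, 3, 4, 7, 8, 10, 11}
Step 11: union(5, 1) -> merged; set of 5 now {1, 5}
Step 12: union(11, 0) -> already same set; set of 11 now {0, 3, 4, 7, 8, 10, 11}
Step 13: union(4, 3) -> already same set; set of 4 now {0, 3, 4, 7, 8, 10, 11}
Step 14: union(12, 13) -> already same set; set of 12 now {12, 13}
Step 15: union(7, 11) -> already same set; set of 7 now {0, 3, 4, 7, 8, 10, 11}
Set of 6: {6, 14}; 4 is not a member.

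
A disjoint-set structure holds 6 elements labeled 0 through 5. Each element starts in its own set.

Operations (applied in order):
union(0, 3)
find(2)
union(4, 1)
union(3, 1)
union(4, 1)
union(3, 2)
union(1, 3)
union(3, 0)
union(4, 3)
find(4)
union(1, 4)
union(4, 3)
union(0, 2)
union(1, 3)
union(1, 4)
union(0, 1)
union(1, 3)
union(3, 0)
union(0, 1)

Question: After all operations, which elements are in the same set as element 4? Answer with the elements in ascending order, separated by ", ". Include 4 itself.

Answer: 0, 1, 2, 3, 4

Derivation:
Step 1: union(0, 3) -> merged; set of 0 now {0, 3}
Step 2: find(2) -> no change; set of 2 is {2}
Step 3: union(4, 1) -> merged; set of 4 now {1, 4}
Step 4: union(3, 1) -> merged; set of 3 now {0, 1, 3, 4}
Step 5: union(4, 1) -> already same set; set of 4 now {0, 1, 3, 4}
Step 6: union(3, 2) -> merged; set of 3 now {0, 1, 2, 3, 4}
Step 7: union(1, 3) -> already same set; set of 1 now {0, 1, 2, 3, 4}
Step 8: union(3, 0) -> already same set; set of 3 now {0, 1, 2, 3, 4}
Step 9: union(4, 3) -> already same set; set of 4 now {0, 1, 2, 3, 4}
Step 10: find(4) -> no change; set of 4 is {0, 1, 2, 3, 4}
Step 11: union(1, 4) -> already same set; set of 1 now {0, 1, 2, 3, 4}
Step 12: union(4, 3) -> already same set; set of 4 now {0, 1, 2, 3, 4}
Step 13: union(0, 2) -> already same set; set of 0 now {0, 1, 2, 3, 4}
Step 14: union(1, 3) -> already same set; set of 1 now {0, 1, 2, 3, 4}
Step 15: union(1, 4) -> already same set; set of 1 now {0, 1, 2, 3, 4}
Step 16: union(0, 1) -> already same set; set of 0 now {0, 1, 2, 3, 4}
Step 17: union(1, 3) -> already same set; set of 1 now {0, 1, 2, 3, 4}
Step 18: union(3, 0) -> already same set; set of 3 now {0, 1, 2, 3, 4}
Step 19: union(0, 1) -> already same set; set of 0 now {0, 1, 2, 3, 4}
Component of 4: {0, 1, 2, 3, 4}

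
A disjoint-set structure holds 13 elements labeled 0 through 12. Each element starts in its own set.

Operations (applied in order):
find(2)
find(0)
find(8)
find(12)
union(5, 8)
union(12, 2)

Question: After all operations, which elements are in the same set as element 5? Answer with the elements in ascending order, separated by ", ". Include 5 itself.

Answer: 5, 8

Derivation:
Step 1: find(2) -> no change; set of 2 is {2}
Step 2: find(0) -> no change; set of 0 is {0}
Step 3: find(8) -> no change; set of 8 is {8}
Step 4: find(12) -> no change; set of 12 is {12}
Step 5: union(5, 8) -> merged; set of 5 now {5, 8}
Step 6: union(12, 2) -> merged; set of 12 now {2, 12}
Component of 5: {5, 8}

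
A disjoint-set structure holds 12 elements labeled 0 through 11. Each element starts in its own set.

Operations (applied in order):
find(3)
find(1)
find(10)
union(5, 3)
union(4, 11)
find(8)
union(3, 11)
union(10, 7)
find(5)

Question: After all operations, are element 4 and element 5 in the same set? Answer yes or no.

Step 1: find(3) -> no change; set of 3 is {3}
Step 2: find(1) -> no change; set of 1 is {1}
Step 3: find(10) -> no change; set of 10 is {10}
Step 4: union(5, 3) -> merged; set of 5 now {3, 5}
Step 5: union(4, 11) -> merged; set of 4 now {4, 11}
Step 6: find(8) -> no change; set of 8 is {8}
Step 7: union(3, 11) -> merged; set of 3 now {3, 4, 5, 11}
Step 8: union(10, 7) -> merged; set of 10 now {7, 10}
Step 9: find(5) -> no change; set of 5 is {3, 4, 5, 11}
Set of 4: {3, 4, 5, 11}; 5 is a member.

Answer: yes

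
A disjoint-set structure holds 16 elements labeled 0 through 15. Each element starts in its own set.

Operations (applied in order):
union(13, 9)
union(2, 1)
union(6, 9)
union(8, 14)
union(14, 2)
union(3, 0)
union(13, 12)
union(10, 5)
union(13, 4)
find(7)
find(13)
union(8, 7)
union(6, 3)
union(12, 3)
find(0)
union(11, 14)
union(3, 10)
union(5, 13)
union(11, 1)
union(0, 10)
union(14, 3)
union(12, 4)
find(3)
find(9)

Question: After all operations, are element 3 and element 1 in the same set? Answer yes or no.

Step 1: union(13, 9) -> merged; set of 13 now {9, 13}
Step 2: union(2, 1) -> merged; set of 2 now {1, 2}
Step 3: union(6, 9) -> merged; set of 6 now {6, 9, 13}
Step 4: union(8, 14) -> merged; set of 8 now {8, 14}
Step 5: union(14, 2) -> merged; set of 14 now {1, 2, 8, 14}
Step 6: union(3, 0) -> merged; set of 3 now {0, 3}
Step 7: union(13, 12) -> merged; set of 13 now {6, 9, 12, 13}
Step 8: union(10, 5) -> merged; set of 10 now {5, 10}
Step 9: union(13, 4) -> merged; set of 13 now {4, 6, 9, 12, 13}
Step 10: find(7) -> no change; set of 7 is {7}
Step 11: find(13) -> no change; set of 13 is {4, 6, 9, 12, 13}
Step 12: union(8, 7) -> merged; set of 8 now {1, 2, 7, 8, 14}
Step 13: union(6, 3) -> merged; set of 6 now {0, 3, 4, 6, 9, 12, 13}
Step 14: union(12, 3) -> already same set; set of 12 now {0, 3, 4, 6, 9, 12, 13}
Step 15: find(0) -> no change; set of 0 is {0, 3, 4, 6, 9, 12, 13}
Step 16: union(11, 14) -> merged; set of 11 now {1, 2, 7, 8, 11, 14}
Step 17: union(3, 10) -> merged; set of 3 now {0, 3, 4, 5, 6, 9, 10, 12, 13}
Step 18: union(5, 13) -> already same set; set of 5 now {0, 3, 4, 5, 6, 9, 10, 12, 13}
Step 19: union(11, 1) -> already same set; set of 11 now {1, 2, 7, 8, 11, 14}
Step 20: union(0, 10) -> already same set; set of 0 now {0, 3, 4, 5, 6, 9, 10, 12, 13}
Step 21: union(14, 3) -> merged; set of 14 now {0, 1, 2, 3, 4, 5, 6, 7, 8, 9, 10, 11, 12, 13, 14}
Step 22: union(12, 4) -> already same set; set of 12 now {0, 1, 2, 3, 4, 5, 6, 7, 8, 9, 10, 11, 12, 13, 14}
Step 23: find(3) -> no change; set of 3 is {0, 1, 2, 3, 4, 5, 6, 7, 8, 9, 10, 11, 12, 13, 14}
Step 24: find(9) -> no change; set of 9 is {0, 1, 2, 3, 4, 5, 6, 7, 8, 9, 10, 11, 12, 13, 14}
Set of 3: {0, 1, 2, 3, 4, 5, 6, 7, 8, 9, 10, 11, 12, 13, 14}; 1 is a member.

Answer: yes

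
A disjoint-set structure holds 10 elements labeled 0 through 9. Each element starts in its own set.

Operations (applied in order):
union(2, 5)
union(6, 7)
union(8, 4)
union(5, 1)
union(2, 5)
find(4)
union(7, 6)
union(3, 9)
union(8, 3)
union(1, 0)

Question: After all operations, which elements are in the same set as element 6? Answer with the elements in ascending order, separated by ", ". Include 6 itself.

Step 1: union(2, 5) -> merged; set of 2 now {2, 5}
Step 2: union(6, 7) -> merged; set of 6 now {6, 7}
Step 3: union(8, 4) -> merged; set of 8 now {4, 8}
Step 4: union(5, 1) -> merged; set of 5 now {1, 2, 5}
Step 5: union(2, 5) -> already same set; set of 2 now {1, 2, 5}
Step 6: find(4) -> no change; set of 4 is {4, 8}
Step 7: union(7, 6) -> already same set; set of 7 now {6, 7}
Step 8: union(3, 9) -> merged; set of 3 now {3, 9}
Step 9: union(8, 3) -> merged; set of 8 now {3, 4, 8, 9}
Step 10: union(1, 0) -> merged; set of 1 now {0, 1, 2, 5}
Component of 6: {6, 7}

Answer: 6, 7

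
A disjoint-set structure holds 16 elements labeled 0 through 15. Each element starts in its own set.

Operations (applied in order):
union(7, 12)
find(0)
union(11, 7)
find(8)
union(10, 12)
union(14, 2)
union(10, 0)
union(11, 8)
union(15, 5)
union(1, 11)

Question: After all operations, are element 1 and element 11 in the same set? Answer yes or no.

Step 1: union(7, 12) -> merged; set of 7 now {7, 12}
Step 2: find(0) -> no change; set of 0 is {0}
Step 3: union(11, 7) -> merged; set of 11 now {7, 11, 12}
Step 4: find(8) -> no change; set of 8 is {8}
Step 5: union(10, 12) -> merged; set of 10 now {7, 10, 11, 12}
Step 6: union(14, 2) -> merged; set of 14 now {2, 14}
Step 7: union(10, 0) -> merged; set of 10 now {0, 7, 10, 11, 12}
Step 8: union(11, 8) -> merged; set of 11 now {0, 7, 8, 10, 11, 12}
Step 9: union(15, 5) -> merged; set of 15 now {5, 15}
Step 10: union(1, 11) -> merged; set of 1 now {0, 1, 7, 8, 10, 11, 12}
Set of 1: {0, 1, 7, 8, 10, 11, 12}; 11 is a member.

Answer: yes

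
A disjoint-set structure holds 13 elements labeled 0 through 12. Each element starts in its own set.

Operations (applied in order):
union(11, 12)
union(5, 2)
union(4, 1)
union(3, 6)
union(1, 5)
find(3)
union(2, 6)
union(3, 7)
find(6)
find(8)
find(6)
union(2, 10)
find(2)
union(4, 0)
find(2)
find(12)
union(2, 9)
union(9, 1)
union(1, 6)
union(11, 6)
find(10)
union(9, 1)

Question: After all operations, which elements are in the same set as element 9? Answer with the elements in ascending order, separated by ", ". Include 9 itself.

Step 1: union(11, 12) -> merged; set of 11 now {11, 12}
Step 2: union(5, 2) -> merged; set of 5 now {2, 5}
Step 3: union(4, 1) -> merged; set of 4 now {1, 4}
Step 4: union(3, 6) -> merged; set of 3 now {3, 6}
Step 5: union(1, 5) -> merged; set of 1 now {1, 2, 4, 5}
Step 6: find(3) -> no change; set of 3 is {3, 6}
Step 7: union(2, 6) -> merged; set of 2 now {1, 2, 3, 4, 5, 6}
Step 8: union(3, 7) -> merged; set of 3 now {1, 2, 3, 4, 5, 6, 7}
Step 9: find(6) -> no change; set of 6 is {1, 2, 3, 4, 5, 6, 7}
Step 10: find(8) -> no change; set of 8 is {8}
Step 11: find(6) -> no change; set of 6 is {1, 2, 3, 4, 5, 6, 7}
Step 12: union(2, 10) -> merged; set of 2 now {1, 2, 3, 4, 5, 6, 7, 10}
Step 13: find(2) -> no change; set of 2 is {1, 2, 3, 4, 5, 6, 7, 10}
Step 14: union(4, 0) -> merged; set of 4 now {0, 1, 2, 3, 4, 5, 6, 7, 10}
Step 15: find(2) -> no change; set of 2 is {0, 1, 2, 3, 4, 5, 6, 7, 10}
Step 16: find(12) -> no change; set of 12 is {11, 12}
Step 17: union(2, 9) -> merged; set of 2 now {0, 1, 2, 3, 4, 5, 6, 7, 9, 10}
Step 18: union(9, 1) -> already same set; set of 9 now {0, 1, 2, 3, 4, 5, 6, 7, 9, 10}
Step 19: union(1, 6) -> already same set; set of 1 now {0, 1, 2, 3, 4, 5, 6, 7, 9, 10}
Step 20: union(11, 6) -> merged; set of 11 now {0, 1, 2, 3, 4, 5, 6, 7, 9, 10, 11, 12}
Step 21: find(10) -> no change; set of 10 is {0, 1, 2, 3, 4, 5, 6, 7, 9, 10, 11, 12}
Step 22: union(9, 1) -> already same set; set of 9 now {0, 1, 2, 3, 4, 5, 6, 7, 9, 10, 11, 12}
Component of 9: {0, 1, 2, 3, 4, 5, 6, 7, 9, 10, 11, 12}

Answer: 0, 1, 2, 3, 4, 5, 6, 7, 9, 10, 11, 12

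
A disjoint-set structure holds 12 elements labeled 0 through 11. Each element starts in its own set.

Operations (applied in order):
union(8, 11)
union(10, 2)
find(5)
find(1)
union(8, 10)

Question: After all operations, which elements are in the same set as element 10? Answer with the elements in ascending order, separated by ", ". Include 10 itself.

Answer: 2, 8, 10, 11

Derivation:
Step 1: union(8, 11) -> merged; set of 8 now {8, 11}
Step 2: union(10, 2) -> merged; set of 10 now {2, 10}
Step 3: find(5) -> no change; set of 5 is {5}
Step 4: find(1) -> no change; set of 1 is {1}
Step 5: union(8, 10) -> merged; set of 8 now {2, 8, 10, 11}
Component of 10: {2, 8, 10, 11}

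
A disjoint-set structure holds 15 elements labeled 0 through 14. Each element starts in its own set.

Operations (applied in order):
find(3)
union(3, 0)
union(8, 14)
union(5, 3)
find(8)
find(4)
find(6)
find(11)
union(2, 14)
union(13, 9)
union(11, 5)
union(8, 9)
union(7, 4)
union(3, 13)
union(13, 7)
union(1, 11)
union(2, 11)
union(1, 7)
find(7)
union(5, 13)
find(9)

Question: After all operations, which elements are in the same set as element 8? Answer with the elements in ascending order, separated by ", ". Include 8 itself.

Answer: 0, 1, 2, 3, 4, 5, 7, 8, 9, 11, 13, 14

Derivation:
Step 1: find(3) -> no change; set of 3 is {3}
Step 2: union(3, 0) -> merged; set of 3 now {0, 3}
Step 3: union(8, 14) -> merged; set of 8 now {8, 14}
Step 4: union(5, 3) -> merged; set of 5 now {0, 3, 5}
Step 5: find(8) -> no change; set of 8 is {8, 14}
Step 6: find(4) -> no change; set of 4 is {4}
Step 7: find(6) -> no change; set of 6 is {6}
Step 8: find(11) -> no change; set of 11 is {11}
Step 9: union(2, 14) -> merged; set of 2 now {2, 8, 14}
Step 10: union(13, 9) -> merged; set of 13 now {9, 13}
Step 11: union(11, 5) -> merged; set of 11 now {0, 3, 5, 11}
Step 12: union(8, 9) -> merged; set of 8 now {2, 8, 9, 13, 14}
Step 13: union(7, 4) -> merged; set of 7 now {4, 7}
Step 14: union(3, 13) -> merged; set of 3 now {0, 2, 3, 5, 8, 9, 11, 13, 14}
Step 15: union(13, 7) -> merged; set of 13 now {0, 2, 3, 4, 5, 7, 8, 9, 11, 13, 14}
Step 16: union(1, 11) -> merged; set of 1 now {0, 1, 2, 3, 4, 5, 7, 8, 9, 11, 13, 14}
Step 17: union(2, 11) -> already same set; set of 2 now {0, 1, 2, 3, 4, 5, 7, 8, 9, 11, 13, 14}
Step 18: union(1, 7) -> already same set; set of 1 now {0, 1, 2, 3, 4, 5, 7, 8, 9, 11, 13, 14}
Step 19: find(7) -> no change; set of 7 is {0, 1, 2, 3, 4, 5, 7, 8, 9, 11, 13, 14}
Step 20: union(5, 13) -> already same set; set of 5 now {0, 1, 2, 3, 4, 5, 7, 8, 9, 11, 13, 14}
Step 21: find(9) -> no change; set of 9 is {0, 1, 2, 3, 4, 5, 7, 8, 9, 11, 13, 14}
Component of 8: {0, 1, 2, 3, 4, 5, 7, 8, 9, 11, 13, 14}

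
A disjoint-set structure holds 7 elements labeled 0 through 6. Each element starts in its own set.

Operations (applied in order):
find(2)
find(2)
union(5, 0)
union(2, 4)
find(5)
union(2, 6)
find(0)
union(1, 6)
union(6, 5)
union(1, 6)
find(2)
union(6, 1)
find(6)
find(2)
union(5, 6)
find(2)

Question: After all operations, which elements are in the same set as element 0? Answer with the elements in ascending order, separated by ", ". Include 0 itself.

Step 1: find(2) -> no change; set of 2 is {2}
Step 2: find(2) -> no change; set of 2 is {2}
Step 3: union(5, 0) -> merged; set of 5 now {0, 5}
Step 4: union(2, 4) -> merged; set of 2 now {2, 4}
Step 5: find(5) -> no change; set of 5 is {0, 5}
Step 6: union(2, 6) -> merged; set of 2 now {2, 4, 6}
Step 7: find(0) -> no change; set of 0 is {0, 5}
Step 8: union(1, 6) -> merged; set of 1 now {1, 2, 4, 6}
Step 9: union(6, 5) -> merged; set of 6 now {0, 1, 2, 4, 5, 6}
Step 10: union(1, 6) -> already same set; set of 1 now {0, 1, 2, 4, 5, 6}
Step 11: find(2) -> no change; set of 2 is {0, 1, 2, 4, 5, 6}
Step 12: union(6, 1) -> already same set; set of 6 now {0, 1, 2, 4, 5, 6}
Step 13: find(6) -> no change; set of 6 is {0, 1, 2, 4, 5, 6}
Step 14: find(2) -> no change; set of 2 is {0, 1, 2, 4, 5, 6}
Step 15: union(5, 6) -> already same set; set of 5 now {0, 1, 2, 4, 5, 6}
Step 16: find(2) -> no change; set of 2 is {0, 1, 2, 4, 5, 6}
Component of 0: {0, 1, 2, 4, 5, 6}

Answer: 0, 1, 2, 4, 5, 6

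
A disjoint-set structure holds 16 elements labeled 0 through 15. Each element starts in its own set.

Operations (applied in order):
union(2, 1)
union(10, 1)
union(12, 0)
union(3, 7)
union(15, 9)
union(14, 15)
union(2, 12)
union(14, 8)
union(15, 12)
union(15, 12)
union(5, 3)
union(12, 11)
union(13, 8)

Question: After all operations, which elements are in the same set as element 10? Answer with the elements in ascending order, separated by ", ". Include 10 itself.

Answer: 0, 1, 2, 8, 9, 10, 11, 12, 13, 14, 15

Derivation:
Step 1: union(2, 1) -> merged; set of 2 now {1, 2}
Step 2: union(10, 1) -> merged; set of 10 now {1, 2, 10}
Step 3: union(12, 0) -> merged; set of 12 now {0, 12}
Step 4: union(3, 7) -> merged; set of 3 now {3, 7}
Step 5: union(15, 9) -> merged; set of 15 now {9, 15}
Step 6: union(14, 15) -> merged; set of 14 now {9, 14, 15}
Step 7: union(2, 12) -> merged; set of 2 now {0, 1, 2, 10, 12}
Step 8: union(14, 8) -> merged; set of 14 now {8, 9, 14, 15}
Step 9: union(15, 12) -> merged; set of 15 now {0, 1, 2, 8, 9, 10, 12, 14, 15}
Step 10: union(15, 12) -> already same set; set of 15 now {0, 1, 2, 8, 9, 10, 12, 14, 15}
Step 11: union(5, 3) -> merged; set of 5 now {3, 5, 7}
Step 12: union(12, 11) -> merged; set of 12 now {0, 1, 2, 8, 9, 10, 11, 12, 14, 15}
Step 13: union(13, 8) -> merged; set of 13 now {0, 1, 2, 8, 9, 10, 11, 12, 13, 14, 15}
Component of 10: {0, 1, 2, 8, 9, 10, 11, 12, 13, 14, 15}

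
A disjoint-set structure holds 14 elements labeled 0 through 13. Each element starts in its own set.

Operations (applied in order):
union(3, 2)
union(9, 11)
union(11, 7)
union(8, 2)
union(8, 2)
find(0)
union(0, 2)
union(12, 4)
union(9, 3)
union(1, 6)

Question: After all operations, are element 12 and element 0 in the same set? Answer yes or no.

Step 1: union(3, 2) -> merged; set of 3 now {2, 3}
Step 2: union(9, 11) -> merged; set of 9 now {9, 11}
Step 3: union(11, 7) -> merged; set of 11 now {7, 9, 11}
Step 4: union(8, 2) -> merged; set of 8 now {2, 3, 8}
Step 5: union(8, 2) -> already same set; set of 8 now {2, 3, 8}
Step 6: find(0) -> no change; set of 0 is {0}
Step 7: union(0, 2) -> merged; set of 0 now {0, 2, 3, 8}
Step 8: union(12, 4) -> merged; set of 12 now {4, 12}
Step 9: union(9, 3) -> merged; set of 9 now {0, 2, 3, 7, 8, 9, 11}
Step 10: union(1, 6) -> merged; set of 1 now {1, 6}
Set of 12: {4, 12}; 0 is not a member.

Answer: no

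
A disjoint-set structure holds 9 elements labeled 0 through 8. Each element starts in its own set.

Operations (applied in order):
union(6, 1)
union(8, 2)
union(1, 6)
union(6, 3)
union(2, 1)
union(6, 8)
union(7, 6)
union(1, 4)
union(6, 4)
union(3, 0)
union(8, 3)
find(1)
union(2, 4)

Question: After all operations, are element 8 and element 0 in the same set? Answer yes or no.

Step 1: union(6, 1) -> merged; set of 6 now {1, 6}
Step 2: union(8, 2) -> merged; set of 8 now {2, 8}
Step 3: union(1, 6) -> already same set; set of 1 now {1, 6}
Step 4: union(6, 3) -> merged; set of 6 now {1, 3, 6}
Step 5: union(2, 1) -> merged; set of 2 now {1, 2, 3, 6, 8}
Step 6: union(6, 8) -> already same set; set of 6 now {1, 2, 3, 6, 8}
Step 7: union(7, 6) -> merged; set of 7 now {1, 2, 3, 6, 7, 8}
Step 8: union(1, 4) -> merged; set of 1 now {1, 2, 3, 4, 6, 7, 8}
Step 9: union(6, 4) -> already same set; set of 6 now {1, 2, 3, 4, 6, 7, 8}
Step 10: union(3, 0) -> merged; set of 3 now {0, 1, 2, 3, 4, 6, 7, 8}
Step 11: union(8, 3) -> already same set; set of 8 now {0, 1, 2, 3, 4, 6, 7, 8}
Step 12: find(1) -> no change; set of 1 is {0, 1, 2, 3, 4, 6, 7, 8}
Step 13: union(2, 4) -> already same set; set of 2 now {0, 1, 2, 3, 4, 6, 7, 8}
Set of 8: {0, 1, 2, 3, 4, 6, 7, 8}; 0 is a member.

Answer: yes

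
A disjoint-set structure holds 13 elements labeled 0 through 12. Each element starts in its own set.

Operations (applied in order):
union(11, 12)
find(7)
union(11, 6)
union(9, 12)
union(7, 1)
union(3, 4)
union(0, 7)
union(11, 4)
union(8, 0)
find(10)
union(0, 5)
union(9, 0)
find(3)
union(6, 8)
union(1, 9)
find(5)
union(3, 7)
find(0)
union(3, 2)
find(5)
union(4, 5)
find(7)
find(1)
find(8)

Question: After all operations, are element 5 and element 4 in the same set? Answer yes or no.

Step 1: union(11, 12) -> merged; set of 11 now {11, 12}
Step 2: find(7) -> no change; set of 7 is {7}
Step 3: union(11, 6) -> merged; set of 11 now {6, 11, 12}
Step 4: union(9, 12) -> merged; set of 9 now {6, 9, 11, 12}
Step 5: union(7, 1) -> merged; set of 7 now {1, 7}
Step 6: union(3, 4) -> merged; set of 3 now {3, 4}
Step 7: union(0, 7) -> merged; set of 0 now {0, 1, 7}
Step 8: union(11, 4) -> merged; set of 11 now {3, 4, 6, 9, 11, 12}
Step 9: union(8, 0) -> merged; set of 8 now {0, 1, 7, 8}
Step 10: find(10) -> no change; set of 10 is {10}
Step 11: union(0, 5) -> merged; set of 0 now {0, 1, 5, 7, 8}
Step 12: union(9, 0) -> merged; set of 9 now {0, 1, 3, 4, 5, 6, 7, 8, 9, 11, 12}
Step 13: find(3) -> no change; set of 3 is {0, 1, 3, 4, 5, 6, 7, 8, 9, 11, 12}
Step 14: union(6, 8) -> already same set; set of 6 now {0, 1, 3, 4, 5, 6, 7, 8, 9, 11, 12}
Step 15: union(1, 9) -> already same set; set of 1 now {0, 1, 3, 4, 5, 6, 7, 8, 9, 11, 12}
Step 16: find(5) -> no change; set of 5 is {0, 1, 3, 4, 5, 6, 7, 8, 9, 11, 12}
Step 17: union(3, 7) -> already same set; set of 3 now {0, 1, 3, 4, 5, 6, 7, 8, 9, 11, 12}
Step 18: find(0) -> no change; set of 0 is {0, 1, 3, 4, 5, 6, 7, 8, 9, 11, 12}
Step 19: union(3, 2) -> merged; set of 3 now {0, 1, 2, 3, 4, 5, 6, 7, 8, 9, 11, 12}
Step 20: find(5) -> no change; set of 5 is {0, 1, 2, 3, 4, 5, 6, 7, 8, 9, 11, 12}
Step 21: union(4, 5) -> already same set; set of 4 now {0, 1, 2, 3, 4, 5, 6, 7, 8, 9, 11, 12}
Step 22: find(7) -> no change; set of 7 is {0, 1, 2, 3, 4, 5, 6, 7, 8, 9, 11, 12}
Step 23: find(1) -> no change; set of 1 is {0, 1, 2, 3, 4, 5, 6, 7, 8, 9, 11, 12}
Step 24: find(8) -> no change; set of 8 is {0, 1, 2, 3, 4, 5, 6, 7, 8, 9, 11, 12}
Set of 5: {0, 1, 2, 3, 4, 5, 6, 7, 8, 9, 11, 12}; 4 is a member.

Answer: yes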